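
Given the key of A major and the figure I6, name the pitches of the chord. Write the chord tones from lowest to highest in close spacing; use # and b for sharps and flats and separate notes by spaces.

C# E A

In A major, the first degree is A, and the diatonic chord built there is a major triad.
That chord is spelled A-C#-E.
With the 6 figure the chord is in first inversion; from the bass C# upward in close position it reads C#-E-A.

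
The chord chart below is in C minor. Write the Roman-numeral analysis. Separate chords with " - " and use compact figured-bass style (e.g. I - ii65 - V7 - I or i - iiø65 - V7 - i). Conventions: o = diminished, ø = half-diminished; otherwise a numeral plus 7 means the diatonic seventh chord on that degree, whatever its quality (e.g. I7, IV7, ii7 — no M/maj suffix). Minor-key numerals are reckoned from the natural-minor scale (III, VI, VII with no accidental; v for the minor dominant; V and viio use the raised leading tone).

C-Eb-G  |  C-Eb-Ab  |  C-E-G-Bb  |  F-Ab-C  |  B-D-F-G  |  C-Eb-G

C-Eb-G: root C is the tonic; minor triad there is i.
C-Eb-Ab: major triad on Ab = scale degree 6 → VI6.
C-E-G-Bb is the secondary dominant of iv (dominant seventh chord on C): V7/iv.
F-Ab-C: root F is the subdominant; minor triad there is iv.
B-D-F-G: dominant seventh chord on G = scale degree 5 → V65.
C-Eb-G: root C is the tonic; minor triad there is i.

i - VI6 - V7/iv - iv - V65 - i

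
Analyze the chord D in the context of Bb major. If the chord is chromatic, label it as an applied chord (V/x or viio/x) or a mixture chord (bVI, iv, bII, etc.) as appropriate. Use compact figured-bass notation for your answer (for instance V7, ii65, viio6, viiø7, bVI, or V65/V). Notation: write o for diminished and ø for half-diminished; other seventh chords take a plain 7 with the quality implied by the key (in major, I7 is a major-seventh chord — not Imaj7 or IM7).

The pitches D-F#-A form a major triad rooted on D.
D is not a diatonic chord root with this quality in Bb major, but it lies a perfect fifth above G (vi), so the chord functions as an applied dominant of vi.

V/vi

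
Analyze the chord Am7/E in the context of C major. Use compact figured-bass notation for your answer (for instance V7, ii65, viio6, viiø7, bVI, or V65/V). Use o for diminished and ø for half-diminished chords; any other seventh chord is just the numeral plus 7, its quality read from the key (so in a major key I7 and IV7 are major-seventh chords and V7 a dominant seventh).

The pitches A-C-E-G form a minor seventh chord rooted on A.
In C major, A is the submediant; the diatonic minor seventh chord there is vi7.
With E in the bass the chord is in second inversion, so the figured bass is 43.

vi43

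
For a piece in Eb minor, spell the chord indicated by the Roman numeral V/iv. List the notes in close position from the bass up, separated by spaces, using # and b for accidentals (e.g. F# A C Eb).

The slash means an applied dominant: we want the dominant of iv. In Eb minor, iv is Ab minor, and its dominant is built on Eb.
Building a major triad on Eb gives Eb-G-Bb.

Eb G Bb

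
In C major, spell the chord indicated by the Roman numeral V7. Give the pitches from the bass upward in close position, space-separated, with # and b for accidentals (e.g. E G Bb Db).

The numeral's case and figure indicate a dominant seventh chord. In C major its root, scale degree 5, is G.
Stacking thirds from G gives G-B-D-F.

G B D F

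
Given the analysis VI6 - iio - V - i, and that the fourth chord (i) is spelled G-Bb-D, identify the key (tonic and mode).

G minor

The chord Gm is a minor triad rooted on G; its label is i.
If G is scale degree 1 and the mode makes that degree carry a minor triad, the tonic is G and the mode is minor.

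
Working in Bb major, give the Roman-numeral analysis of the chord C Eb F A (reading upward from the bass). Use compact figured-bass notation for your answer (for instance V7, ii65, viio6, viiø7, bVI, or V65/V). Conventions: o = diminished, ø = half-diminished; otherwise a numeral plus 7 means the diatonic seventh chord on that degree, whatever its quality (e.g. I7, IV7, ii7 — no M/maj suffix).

V43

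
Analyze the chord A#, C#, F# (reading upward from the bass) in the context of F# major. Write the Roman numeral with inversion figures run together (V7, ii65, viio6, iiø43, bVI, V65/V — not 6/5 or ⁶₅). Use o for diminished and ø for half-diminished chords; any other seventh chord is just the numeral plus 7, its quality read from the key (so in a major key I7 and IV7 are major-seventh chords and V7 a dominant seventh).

Stacked in thirds the chord is F#-A#-C#: a major triad on F#.
F# is scale degree 1 in F# major, and a major triad on that degree is written I.
With A# in the bass the chord is in first inversion, so the figured bass is 6.

I6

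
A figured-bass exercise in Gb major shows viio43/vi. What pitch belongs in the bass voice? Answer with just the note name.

Ab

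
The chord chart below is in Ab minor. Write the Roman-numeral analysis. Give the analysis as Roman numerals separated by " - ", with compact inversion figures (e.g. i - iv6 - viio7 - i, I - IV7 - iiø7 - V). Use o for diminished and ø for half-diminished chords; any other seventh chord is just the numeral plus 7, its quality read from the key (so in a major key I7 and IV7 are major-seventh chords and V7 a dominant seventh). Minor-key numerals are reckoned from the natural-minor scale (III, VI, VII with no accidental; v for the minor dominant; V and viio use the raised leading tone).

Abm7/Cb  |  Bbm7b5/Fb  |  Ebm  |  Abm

i65 - iiø43 - v - i

Abm7/Cb: minor seventh chord on Ab = scale degree 1 → i65.
Bbm7b5/Fb has root Bb, degree 2 in Ab minor, so iiø43.
Ebm has root Eb, degree 5 in Ab minor, so v.
Abm: minor triad on Ab = scale degree 1 → i.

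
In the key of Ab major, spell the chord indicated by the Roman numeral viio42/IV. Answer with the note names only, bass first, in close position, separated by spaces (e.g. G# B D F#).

The slash marks an applied leading-tone chord: viio of IV. In Ab major, IV is Db, so the leading tone to it is C, a half step below.
Building a fully diminished seventh chord on C gives C-Eb-Gb-Bbb.
With the 42 figure the chord is in third inversion; from the bass Bbb upward in close position it reads Bbb-C-Eb-Gb.

Bbb C Eb Gb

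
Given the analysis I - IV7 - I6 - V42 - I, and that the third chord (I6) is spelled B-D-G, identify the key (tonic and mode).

I6 is given as B-D-G — a major triad with root G.
If G is scale degree 1 and the mode makes that degree carry a major triad, the tonic is G and the mode is major.

G major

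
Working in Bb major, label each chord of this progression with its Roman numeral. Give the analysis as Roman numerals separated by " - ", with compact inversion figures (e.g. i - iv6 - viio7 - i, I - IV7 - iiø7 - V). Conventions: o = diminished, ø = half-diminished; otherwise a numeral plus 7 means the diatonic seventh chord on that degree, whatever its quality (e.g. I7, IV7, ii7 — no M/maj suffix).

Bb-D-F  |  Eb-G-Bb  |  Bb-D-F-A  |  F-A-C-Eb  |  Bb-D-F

Bb-D-F: root Bb is the tonic; major triad there is I.
Eb-G-Bb: root Eb is the subdominant; major triad there is IV.
Bb-D-F-A: root Bb is the tonic; major seventh chord there is I7.
F-A-C-Eb has root F, degree 5 in Bb major, so V7.
Bb-D-F has root Bb, degree 1 in Bb major, so I.

I - IV - I7 - V7 - I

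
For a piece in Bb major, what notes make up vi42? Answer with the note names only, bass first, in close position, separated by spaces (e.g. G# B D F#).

In Bb major, scale degree 6 is G, and the diatonic chord built there is a minor seventh chord.
That chord is spelled G-Bb-D-F.
The figured bass 42 indicates third inversion, placing the seventh (F) in the bass: F-G-Bb-D.

F G Bb D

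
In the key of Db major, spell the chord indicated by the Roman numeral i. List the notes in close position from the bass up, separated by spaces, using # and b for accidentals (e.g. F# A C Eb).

i is the minor tonic, borrowed from the parallel minor. In Db major that root is Db.
So the chord is Db-Fb-Ab.

Db Fb Ab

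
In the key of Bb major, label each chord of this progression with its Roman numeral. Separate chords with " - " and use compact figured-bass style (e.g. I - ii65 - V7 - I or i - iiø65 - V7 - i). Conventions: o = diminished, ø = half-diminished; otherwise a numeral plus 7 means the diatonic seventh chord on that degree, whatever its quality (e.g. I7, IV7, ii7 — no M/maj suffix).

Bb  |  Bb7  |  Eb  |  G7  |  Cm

Bb has root Bb, degree 1 in Bb major, so I.
Bb7: chromatic; Bb is V of IV, so V7/IV.
Eb has root Eb, degree 4 in Bb major, so IV.
G7: a dominant seventh chord on G, the applied dominant of ii → V7/ii.
Cm has root C, degree 2 in Bb major, so ii.

I - V7/IV - IV - V7/ii - ii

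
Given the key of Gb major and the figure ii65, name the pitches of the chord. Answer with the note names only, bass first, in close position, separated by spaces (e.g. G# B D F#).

In Gb major, the supertonic is Ab, and the diatonic chord built there is a minor seventh chord.
That chord is spelled Ab-Cb-Eb-Gb.
The figured bass 65 indicates first inversion, placing the third (Cb) in the bass: Cb-Eb-Gb-Ab.

Cb Eb Gb Ab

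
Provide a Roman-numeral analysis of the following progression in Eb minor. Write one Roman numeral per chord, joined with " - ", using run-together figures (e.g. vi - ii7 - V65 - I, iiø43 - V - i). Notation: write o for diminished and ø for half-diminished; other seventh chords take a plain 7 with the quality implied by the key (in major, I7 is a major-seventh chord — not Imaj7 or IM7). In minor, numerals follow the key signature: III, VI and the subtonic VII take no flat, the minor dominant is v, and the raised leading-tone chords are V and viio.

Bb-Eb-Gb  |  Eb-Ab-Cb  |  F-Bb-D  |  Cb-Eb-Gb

i64 - iv64 - V64 - VI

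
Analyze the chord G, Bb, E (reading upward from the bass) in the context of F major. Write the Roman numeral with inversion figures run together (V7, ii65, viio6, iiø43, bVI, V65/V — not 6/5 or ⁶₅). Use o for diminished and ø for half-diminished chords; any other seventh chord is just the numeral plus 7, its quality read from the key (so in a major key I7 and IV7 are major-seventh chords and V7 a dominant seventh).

Stacked in thirds the chord is E-G-Bb: a diminished triad on E.
E is scale degree 7 in F major, and a diminished triad on that degree is written viio.
With G in the bass the chord is in first inversion, so the figured bass is 6.

viio6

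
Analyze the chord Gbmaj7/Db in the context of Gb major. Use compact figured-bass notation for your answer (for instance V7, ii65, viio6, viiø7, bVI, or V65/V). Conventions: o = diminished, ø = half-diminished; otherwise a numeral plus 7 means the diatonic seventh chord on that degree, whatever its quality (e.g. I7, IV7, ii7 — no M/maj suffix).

The pitches Gb-Bb-Db-F form a major seventh chord rooted on Gb.
In Gb major, Gb is the tonic; the diatonic major seventh chord there is I7.
With Db in the bass the chord is in second inversion, so the figured bass is 43.

I43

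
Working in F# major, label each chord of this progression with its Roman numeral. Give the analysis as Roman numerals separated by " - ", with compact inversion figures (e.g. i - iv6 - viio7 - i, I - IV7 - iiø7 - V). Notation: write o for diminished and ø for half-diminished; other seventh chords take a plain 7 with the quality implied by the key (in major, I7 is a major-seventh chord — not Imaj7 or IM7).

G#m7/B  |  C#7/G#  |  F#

ii65 - V43 - I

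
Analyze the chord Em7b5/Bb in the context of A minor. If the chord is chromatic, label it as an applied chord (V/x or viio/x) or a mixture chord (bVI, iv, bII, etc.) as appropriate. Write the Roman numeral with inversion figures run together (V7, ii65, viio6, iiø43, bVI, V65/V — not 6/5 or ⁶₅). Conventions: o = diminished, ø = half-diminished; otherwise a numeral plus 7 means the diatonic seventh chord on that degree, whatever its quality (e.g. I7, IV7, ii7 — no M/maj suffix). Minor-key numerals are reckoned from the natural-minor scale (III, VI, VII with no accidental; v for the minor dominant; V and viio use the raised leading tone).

viiø43/VI

The pitches E-G-Bb-D form a half-diminished seventh chord rooted on E.
E sits a half step below F (VI in A minor); a diminished chord there is the applied leading-tone chord of VI.
With Bb in the bass the chord is in second inversion, so the figured bass is 43.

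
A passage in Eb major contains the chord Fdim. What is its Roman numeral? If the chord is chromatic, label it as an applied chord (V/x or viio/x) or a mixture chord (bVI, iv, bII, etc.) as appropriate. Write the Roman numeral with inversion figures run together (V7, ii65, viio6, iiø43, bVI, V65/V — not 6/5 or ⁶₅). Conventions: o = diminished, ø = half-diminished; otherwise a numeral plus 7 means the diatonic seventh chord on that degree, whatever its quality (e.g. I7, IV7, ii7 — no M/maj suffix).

The pitches F-Ab-Cb form a diminished triad rooted on F.
F is the second degree of Eb major. This is the diminished supertonic triad, borrowed from the parallel minor.

iio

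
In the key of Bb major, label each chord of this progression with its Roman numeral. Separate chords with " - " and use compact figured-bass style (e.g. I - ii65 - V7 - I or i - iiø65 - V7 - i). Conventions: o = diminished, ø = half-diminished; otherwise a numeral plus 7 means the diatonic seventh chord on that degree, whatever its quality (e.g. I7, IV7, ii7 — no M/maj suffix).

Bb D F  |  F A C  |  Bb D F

I - V - I

Bb-D-F: major triad on Bb = scale degree 1 → I.
F-A-C: major triad on F = scale degree 5 → V.
Bb-D-F has root Bb, degree 1 in Bb major, so I.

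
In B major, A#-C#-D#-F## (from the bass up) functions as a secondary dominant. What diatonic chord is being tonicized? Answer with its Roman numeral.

vi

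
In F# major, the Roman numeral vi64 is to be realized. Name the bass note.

A#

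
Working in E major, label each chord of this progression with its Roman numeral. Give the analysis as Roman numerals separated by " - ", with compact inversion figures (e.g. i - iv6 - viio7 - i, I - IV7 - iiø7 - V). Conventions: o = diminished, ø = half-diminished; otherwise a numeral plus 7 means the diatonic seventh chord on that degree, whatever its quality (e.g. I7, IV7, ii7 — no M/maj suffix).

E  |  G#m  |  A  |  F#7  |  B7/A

E: root E is the tonic; major triad there is I.
G#m: root G# is the mediant; minor triad there is iii.
A: major triad on A = scale degree 4 → IV.
F#7: a dominant seventh chord on F#, the applied dominant of V → V7/V.
B7/A: dominant seventh chord on B = scale degree 5 → V42.

I - iii - IV - V7/V - V42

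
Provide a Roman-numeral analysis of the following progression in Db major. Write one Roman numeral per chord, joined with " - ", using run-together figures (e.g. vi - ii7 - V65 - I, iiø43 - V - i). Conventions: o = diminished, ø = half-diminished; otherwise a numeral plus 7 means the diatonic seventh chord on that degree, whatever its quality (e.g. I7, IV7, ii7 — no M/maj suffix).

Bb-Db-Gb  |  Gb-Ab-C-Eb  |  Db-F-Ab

Bb-Db-Gb: root Gb is the subdominant; major triad there is IV6.
Gb-Ab-C-Eb: root Ab is the dominant; dominant seventh chord there is V42.
Db-F-Ab has root Db, degree 1 in Db major, so I.

IV6 - V42 - I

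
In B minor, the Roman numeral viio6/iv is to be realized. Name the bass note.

The applied chord viio6/iv is rooted on D#: D#-F#-A.
The figure 6 means first inversion — the third is in the bass.

F#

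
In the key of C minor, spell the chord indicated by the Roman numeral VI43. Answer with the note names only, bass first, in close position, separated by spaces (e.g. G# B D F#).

The numeral's case and figure indicate a major seventh chord. In C minor its root, the sixth degree, is Ab.
Stacking thirds from Ab gives Ab-C-Eb-G.
The figured bass 43 indicates second inversion, placing the fifth (Eb) in the bass: Eb-G-Ab-C.

Eb G Ab C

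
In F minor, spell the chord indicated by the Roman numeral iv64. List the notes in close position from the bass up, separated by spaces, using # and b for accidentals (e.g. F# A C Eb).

F Bb Db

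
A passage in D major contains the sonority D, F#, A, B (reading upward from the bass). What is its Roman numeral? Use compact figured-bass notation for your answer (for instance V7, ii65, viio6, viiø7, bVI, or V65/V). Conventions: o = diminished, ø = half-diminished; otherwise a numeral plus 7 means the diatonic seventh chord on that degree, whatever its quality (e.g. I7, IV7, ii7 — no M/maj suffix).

vi65

Stacked in thirds the chord is B-D-F#-A: a minor seventh chord on B.
In D major, B is the submediant; the diatonic minor seventh chord there is vi7.
With D in the bass the chord is in first inversion, so the figured bass is 65.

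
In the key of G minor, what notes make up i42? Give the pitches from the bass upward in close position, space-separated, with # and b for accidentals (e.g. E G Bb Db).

F G Bb D

The numeral's case and figure indicate a minor seventh chord. In G minor its root, the first degree, is G.
That chord is spelled G-Bb-D-F.
The figured bass 42 indicates third inversion, placing the seventh (F) in the bass: F-G-Bb-D.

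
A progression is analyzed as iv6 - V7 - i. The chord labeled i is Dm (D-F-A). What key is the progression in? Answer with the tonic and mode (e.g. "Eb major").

The chord Dm is a minor triad rooted on D; its label is i.
If D is scale degree 1 and the mode makes that degree carry a minor triad, the tonic is D and the mode is minor.

D minor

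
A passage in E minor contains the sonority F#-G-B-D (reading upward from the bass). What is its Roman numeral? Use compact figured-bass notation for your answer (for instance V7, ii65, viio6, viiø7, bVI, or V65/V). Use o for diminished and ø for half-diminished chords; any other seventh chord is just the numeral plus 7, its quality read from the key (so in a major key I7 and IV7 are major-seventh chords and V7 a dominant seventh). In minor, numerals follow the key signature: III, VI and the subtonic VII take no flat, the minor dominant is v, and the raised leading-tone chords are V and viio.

The pitches G-B-D-F# form a major seventh chord rooted on G.
In E minor, G is the mediant; the diatonic major seventh chord there is III7.
With F# in the bass the chord is in third inversion, so the figured bass is 42.

III42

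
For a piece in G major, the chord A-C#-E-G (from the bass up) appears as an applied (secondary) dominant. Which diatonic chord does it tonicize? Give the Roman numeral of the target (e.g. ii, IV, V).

V

The chord is a dominant seventh chord on A.
A dominant resolves down a perfect fifth: A → D. In G major, D is scale degree 5, i.e. V.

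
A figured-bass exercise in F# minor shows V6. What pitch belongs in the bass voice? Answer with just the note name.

E#

V in F# minor has root C#; the chord is C#-E#-G#.
The figure 6 means first inversion — the third is in the bass.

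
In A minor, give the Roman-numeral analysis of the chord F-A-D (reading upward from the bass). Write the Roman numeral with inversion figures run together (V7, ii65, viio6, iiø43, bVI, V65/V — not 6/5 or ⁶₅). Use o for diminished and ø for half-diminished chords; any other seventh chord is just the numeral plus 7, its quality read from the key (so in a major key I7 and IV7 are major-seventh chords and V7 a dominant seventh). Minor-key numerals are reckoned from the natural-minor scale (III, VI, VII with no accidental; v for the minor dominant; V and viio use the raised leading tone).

The pitches D-F-A form a minor triad rooted on D.
D is scale degree 4 in A minor, and a minor triad on that degree is written iv.
With F in the bass the chord is in first inversion, so the figured bass is 6.

iv6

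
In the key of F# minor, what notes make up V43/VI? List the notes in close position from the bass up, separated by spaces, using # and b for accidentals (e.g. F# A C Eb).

The slash means an applied dominant: we want the dominant of VI. In F# minor, VI is D major, and its dominant is built on A.
Building a dominant seventh chord on A gives A-C#-E-G.
With the 43 figure the chord is in second inversion; from the bass E upward in close position it reads E-G-A-C#.

E G A C#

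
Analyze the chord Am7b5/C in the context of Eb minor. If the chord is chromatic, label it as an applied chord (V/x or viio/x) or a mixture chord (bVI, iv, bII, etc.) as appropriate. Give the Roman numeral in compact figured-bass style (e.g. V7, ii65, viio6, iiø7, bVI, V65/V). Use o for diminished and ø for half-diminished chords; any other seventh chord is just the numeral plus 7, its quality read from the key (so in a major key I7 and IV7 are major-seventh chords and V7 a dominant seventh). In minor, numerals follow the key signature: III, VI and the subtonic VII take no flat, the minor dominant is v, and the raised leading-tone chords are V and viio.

viiø65/V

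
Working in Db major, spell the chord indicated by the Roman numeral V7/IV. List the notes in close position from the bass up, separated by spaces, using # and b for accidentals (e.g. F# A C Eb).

V7/IV is a secondary dominant — the dominant seventh of IV. IV in Db major is Gb, so the applied chord's root is Db, a perfect fifth above.
Building a dominant seventh chord on Db gives Db-F-Ab-Cb.

Db F Ab Cb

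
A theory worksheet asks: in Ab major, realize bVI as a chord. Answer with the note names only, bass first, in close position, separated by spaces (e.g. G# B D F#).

Fb Ab Cb

bVI is a major triad on the lowered sixth degree, borrowed from the parallel minor. In Ab major that root is Fb.
So the chord is Fb-Ab-Cb.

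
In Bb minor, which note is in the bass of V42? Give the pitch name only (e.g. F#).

Eb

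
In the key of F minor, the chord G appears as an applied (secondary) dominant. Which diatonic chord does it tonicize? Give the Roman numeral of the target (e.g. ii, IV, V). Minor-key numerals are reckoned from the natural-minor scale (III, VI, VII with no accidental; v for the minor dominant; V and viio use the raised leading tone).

The chord is a major triad on G.
A dominant resolves down a perfect fifth: G → C. In F minor, C is scale degree 5, i.e. V.

V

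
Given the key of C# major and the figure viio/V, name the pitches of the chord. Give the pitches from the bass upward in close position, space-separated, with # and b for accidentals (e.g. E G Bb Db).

F## A# C#

viio/V is a secondary leading-tone chord. The target V is G# in C# major; the applied chord is rooted a semitone below, on F##.
Building a diminished triad on F## gives F##-A#-C#.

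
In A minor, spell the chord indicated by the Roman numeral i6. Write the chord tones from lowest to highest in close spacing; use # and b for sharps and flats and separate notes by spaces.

In A minor, the tonic is A, and the diatonic chord built there is a minor triad.
That chord is spelled A-C-E.
The figured bass 6 indicates first inversion, placing the third (C) in the bass: C-E-A.

C E A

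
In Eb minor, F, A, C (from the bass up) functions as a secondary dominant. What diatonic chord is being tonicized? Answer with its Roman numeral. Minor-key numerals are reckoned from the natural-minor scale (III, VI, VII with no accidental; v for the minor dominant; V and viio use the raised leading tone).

V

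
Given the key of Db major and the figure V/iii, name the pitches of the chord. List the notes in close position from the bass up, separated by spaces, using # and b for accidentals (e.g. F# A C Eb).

The slash means an applied dominant: we want the dominant of iii. In Db major, iii is F minor, and its dominant is built on C.
Building a major triad on C gives C-E-G.

C E G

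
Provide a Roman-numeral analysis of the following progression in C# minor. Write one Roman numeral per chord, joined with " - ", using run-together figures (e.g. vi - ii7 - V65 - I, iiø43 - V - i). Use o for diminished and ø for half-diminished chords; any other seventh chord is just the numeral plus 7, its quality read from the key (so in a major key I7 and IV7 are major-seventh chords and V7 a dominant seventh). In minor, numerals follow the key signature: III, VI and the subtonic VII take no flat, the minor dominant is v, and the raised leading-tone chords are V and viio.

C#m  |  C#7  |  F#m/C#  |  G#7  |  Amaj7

C#m has root C#, degree 1 in C# minor, so i.
C#7: chromatic; C# is V of iv, so V7/iv.
F#m/C#: root F# is the subdominant; minor triad there is iv64.
G#7 has root G#, degree 5 in C# minor, so V7.
Amaj7: root A is the submediant; major seventh chord there is VI7.

i - V7/iv - iv64 - V7 - VI7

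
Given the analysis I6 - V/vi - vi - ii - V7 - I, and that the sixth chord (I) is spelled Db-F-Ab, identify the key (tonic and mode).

I is given as Db-F-Ab — a major triad with root Db.
If Db is scale degree 1 and the mode makes that degree carry a major triad, the tonic is Db and the mode is major.

Db major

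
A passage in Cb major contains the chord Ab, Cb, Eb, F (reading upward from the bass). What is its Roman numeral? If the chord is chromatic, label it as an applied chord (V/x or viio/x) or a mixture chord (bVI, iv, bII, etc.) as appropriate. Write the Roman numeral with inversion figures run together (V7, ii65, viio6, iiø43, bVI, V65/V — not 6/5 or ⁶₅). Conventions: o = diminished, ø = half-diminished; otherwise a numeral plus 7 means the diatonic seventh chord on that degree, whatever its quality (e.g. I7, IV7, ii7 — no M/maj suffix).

The pitches F-Ab-Cb-Eb form a half-diminished seventh chord rooted on F.
F sits a half step below Gb (V in Cb major); a diminished chord there is the applied leading-tone chord of V.
With Ab in the bass the chord is in first inversion, so the figured bass is 65.

viiø65/V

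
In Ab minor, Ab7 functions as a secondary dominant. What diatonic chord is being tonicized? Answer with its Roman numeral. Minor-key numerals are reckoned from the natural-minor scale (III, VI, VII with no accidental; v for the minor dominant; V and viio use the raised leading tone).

The chord is a dominant seventh chord on Ab.
A dominant resolves down a perfect fifth: Ab → Db. In Ab minor, Db is scale degree 4, i.e. iv.

iv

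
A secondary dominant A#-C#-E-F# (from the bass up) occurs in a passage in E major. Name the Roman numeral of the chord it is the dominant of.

V

The chord is a dominant seventh chord on F#.
A dominant resolves down a perfect fifth: F# → B. In E major, B is scale degree 5, i.e. V.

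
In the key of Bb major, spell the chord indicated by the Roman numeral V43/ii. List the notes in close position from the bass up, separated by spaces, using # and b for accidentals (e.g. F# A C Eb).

V43/ii is a secondary dominant — the dominant seventh of ii. ii in Bb major is C, so the applied chord's root is G, a perfect fifth above.
Building a dominant seventh chord on G gives G-B-D-F.
With the 43 figure the chord is in second inversion; from the bass D upward in close position it reads D-F-G-B.

D F G B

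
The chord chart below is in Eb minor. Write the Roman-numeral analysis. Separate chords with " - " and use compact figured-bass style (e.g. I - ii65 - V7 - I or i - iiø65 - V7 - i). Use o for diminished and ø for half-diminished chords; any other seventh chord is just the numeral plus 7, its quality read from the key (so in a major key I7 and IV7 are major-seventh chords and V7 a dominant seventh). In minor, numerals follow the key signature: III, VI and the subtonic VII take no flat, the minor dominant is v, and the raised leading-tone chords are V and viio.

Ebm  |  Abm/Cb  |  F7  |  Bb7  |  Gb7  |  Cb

i - iv6 - V7/V - V7 - V7/VI - VI

Ebm: minor triad on Eb = scale degree 1 → i.
Abm/Cb has root Ab, degree 4 in Eb minor, so iv6.
F7: a dominant seventh chord on F, the applied dominant of V → V7/V.
Bb7: dominant seventh chord on Bb = scale degree 5 → V7.
Gb7: chromatic; Gb is V of VI, so V7/VI.
Cb: major triad on Cb = scale degree 6 → VI.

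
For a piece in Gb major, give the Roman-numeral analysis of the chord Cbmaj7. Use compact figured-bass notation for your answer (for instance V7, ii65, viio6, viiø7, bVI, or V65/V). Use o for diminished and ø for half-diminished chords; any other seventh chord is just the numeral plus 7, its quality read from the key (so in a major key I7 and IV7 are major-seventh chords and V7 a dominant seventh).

The pitches Cb-Eb-Gb-Bb form a major seventh chord rooted on Cb.
In Gb major, Cb is the subdominant; the diatonic major seventh chord there is IV7.

IV7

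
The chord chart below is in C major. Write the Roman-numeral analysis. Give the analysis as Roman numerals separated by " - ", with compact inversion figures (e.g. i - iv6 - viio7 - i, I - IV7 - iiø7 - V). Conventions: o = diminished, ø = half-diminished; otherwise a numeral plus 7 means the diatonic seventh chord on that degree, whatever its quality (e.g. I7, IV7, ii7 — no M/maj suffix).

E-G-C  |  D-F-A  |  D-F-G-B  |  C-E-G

I6 - ii - V43 - I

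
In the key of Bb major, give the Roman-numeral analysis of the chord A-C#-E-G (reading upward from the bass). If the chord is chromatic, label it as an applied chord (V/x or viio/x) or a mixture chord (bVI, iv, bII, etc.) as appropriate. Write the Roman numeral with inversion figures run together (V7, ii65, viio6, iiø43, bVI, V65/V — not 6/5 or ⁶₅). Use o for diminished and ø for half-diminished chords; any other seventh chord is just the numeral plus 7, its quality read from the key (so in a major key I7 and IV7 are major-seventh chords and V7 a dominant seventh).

V7/iii

The pitches A-C#-E-G form a dominant seventh chord rooted on A.
A is not a diatonic chord root with this quality in Bb major, but it lies a perfect fifth above D (iii), so the chord functions as an applied dominant of iii.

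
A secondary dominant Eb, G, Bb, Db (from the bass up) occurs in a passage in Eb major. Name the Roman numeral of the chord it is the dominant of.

IV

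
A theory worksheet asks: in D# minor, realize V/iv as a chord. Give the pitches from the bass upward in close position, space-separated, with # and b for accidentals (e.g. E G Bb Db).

D# F## A#

The slash means an applied dominant: we want the dominant of iv. In D# minor, iv is G# minor, and its dominant is built on D#.
Building a major triad on D# gives D#-F##-A#.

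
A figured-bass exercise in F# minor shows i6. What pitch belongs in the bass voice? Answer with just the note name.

A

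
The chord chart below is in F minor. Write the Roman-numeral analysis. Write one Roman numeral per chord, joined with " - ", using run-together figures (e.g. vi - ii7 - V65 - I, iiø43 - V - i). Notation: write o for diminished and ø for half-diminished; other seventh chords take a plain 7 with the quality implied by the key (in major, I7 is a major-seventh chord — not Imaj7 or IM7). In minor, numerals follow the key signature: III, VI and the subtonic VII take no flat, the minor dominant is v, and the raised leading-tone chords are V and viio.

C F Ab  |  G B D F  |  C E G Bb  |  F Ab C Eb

C-F-Ab: minor triad on F = scale degree 1 → i64.
G-B-D-F is the secondary dominant of V (dominant seventh chord on G): V7/V.
C-E-G-Bb: root C is the dominant; dominant seventh chord there is V7.
F-Ab-C-Eb has root F, degree 1 in F minor, so i7.

i64 - V7/V - V7 - i7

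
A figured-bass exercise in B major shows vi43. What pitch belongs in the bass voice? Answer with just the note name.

vi in B major has root G#; the chord is G#-B-D#-F#.
The figure 43 means second inversion — the fifth is in the bass.

D#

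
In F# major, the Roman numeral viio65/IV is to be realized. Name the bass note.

The applied chord viio65/IV is rooted on A#: A#-C#-E-G.
The figure 65 means first inversion — the third is in the bass.

C#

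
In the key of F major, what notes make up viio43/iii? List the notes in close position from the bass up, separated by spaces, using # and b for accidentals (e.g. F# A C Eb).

D F G# B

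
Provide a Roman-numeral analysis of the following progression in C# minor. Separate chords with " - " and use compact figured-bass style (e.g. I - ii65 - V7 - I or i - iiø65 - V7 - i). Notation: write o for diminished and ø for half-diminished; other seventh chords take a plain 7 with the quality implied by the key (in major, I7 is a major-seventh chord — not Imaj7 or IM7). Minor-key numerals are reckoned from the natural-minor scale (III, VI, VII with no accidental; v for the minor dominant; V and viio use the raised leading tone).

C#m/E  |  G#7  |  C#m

i6 - V7 - i

C#m/E: root C# is the tonic; minor triad there is i6.
G#7: root G# is the dominant; dominant seventh chord there is V7.
C#m: root C# is the tonic; minor triad there is i.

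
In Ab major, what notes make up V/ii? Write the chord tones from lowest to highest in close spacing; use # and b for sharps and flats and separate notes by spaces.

The slash means an applied dominant: we want the dominant of ii. In Ab major, ii is Bb minor, and its dominant is built on F.
Building a major triad on F gives F-A-C.

F A C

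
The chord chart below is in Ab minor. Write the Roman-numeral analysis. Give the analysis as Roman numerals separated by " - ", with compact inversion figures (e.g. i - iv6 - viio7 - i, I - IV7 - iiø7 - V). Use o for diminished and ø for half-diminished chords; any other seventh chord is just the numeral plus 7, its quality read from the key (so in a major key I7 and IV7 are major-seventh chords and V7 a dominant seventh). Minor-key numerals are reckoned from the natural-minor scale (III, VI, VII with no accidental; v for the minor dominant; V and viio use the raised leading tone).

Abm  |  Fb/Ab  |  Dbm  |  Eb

i - VI6 - iv - V

Abm: minor triad on Ab = scale degree 1 → i.
Fb/Ab has root Fb, degree 6 in Ab minor, so VI6.
Dbm: root Db is the subdominant; minor triad there is iv.
Eb: root Eb is the dominant; major triad there is V.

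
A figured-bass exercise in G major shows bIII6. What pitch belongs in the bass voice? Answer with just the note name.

D

bIII in G major has root Bb; the chord is Bb-D-F.
The figure 6 means first inversion — the third is in the bass.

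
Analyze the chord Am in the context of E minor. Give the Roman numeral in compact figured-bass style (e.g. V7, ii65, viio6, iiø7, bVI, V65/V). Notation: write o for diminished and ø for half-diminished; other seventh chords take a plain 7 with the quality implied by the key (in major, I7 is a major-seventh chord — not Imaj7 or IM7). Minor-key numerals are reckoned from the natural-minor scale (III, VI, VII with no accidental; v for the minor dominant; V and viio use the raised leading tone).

iv

The pitches A-C-E form a minor triad rooted on A.
In E minor, A is the subdominant; the diatonic minor triad there is iv.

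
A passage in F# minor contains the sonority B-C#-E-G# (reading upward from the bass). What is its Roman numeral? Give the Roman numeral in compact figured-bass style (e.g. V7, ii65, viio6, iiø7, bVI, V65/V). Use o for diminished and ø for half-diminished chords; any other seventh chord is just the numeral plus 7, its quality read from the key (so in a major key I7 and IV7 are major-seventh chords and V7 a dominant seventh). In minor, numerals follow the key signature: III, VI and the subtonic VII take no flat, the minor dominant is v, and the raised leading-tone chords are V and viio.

v42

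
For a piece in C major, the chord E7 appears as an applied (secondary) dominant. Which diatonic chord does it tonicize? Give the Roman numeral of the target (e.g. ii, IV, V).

vi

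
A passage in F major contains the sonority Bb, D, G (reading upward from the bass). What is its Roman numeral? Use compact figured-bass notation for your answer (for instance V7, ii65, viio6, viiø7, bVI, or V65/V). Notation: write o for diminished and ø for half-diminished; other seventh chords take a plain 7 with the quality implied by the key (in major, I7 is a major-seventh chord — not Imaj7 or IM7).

ii6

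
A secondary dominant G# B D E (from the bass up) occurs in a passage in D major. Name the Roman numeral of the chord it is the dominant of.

V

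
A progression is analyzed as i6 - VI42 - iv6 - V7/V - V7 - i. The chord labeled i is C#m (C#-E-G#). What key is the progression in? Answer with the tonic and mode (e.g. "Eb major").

i is given as C#-E-G# — a minor triad with root C#.
If C# is scale degree 1 and the mode makes that degree carry a minor triad, the tonic is C# and the mode is minor.

C# minor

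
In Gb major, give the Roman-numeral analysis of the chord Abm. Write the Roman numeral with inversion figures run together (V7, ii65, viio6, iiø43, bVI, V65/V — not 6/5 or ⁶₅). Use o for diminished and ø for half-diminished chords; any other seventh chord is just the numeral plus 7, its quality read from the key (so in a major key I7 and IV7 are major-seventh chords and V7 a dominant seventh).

ii

The pitches Ab-Cb-Eb form a minor triad rooted on Ab.
In Gb major, Ab is the supertonic; the diatonic minor triad there is ii.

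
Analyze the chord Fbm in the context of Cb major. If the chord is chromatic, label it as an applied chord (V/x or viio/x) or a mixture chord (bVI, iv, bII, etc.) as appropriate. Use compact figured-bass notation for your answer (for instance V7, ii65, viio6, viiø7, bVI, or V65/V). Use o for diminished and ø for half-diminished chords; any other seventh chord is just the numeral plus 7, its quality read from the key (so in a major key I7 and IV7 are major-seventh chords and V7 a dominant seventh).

Stacked in thirds the chord is Fb-Abb-Cb: a minor triad on Fb.
Fb is the fourth degree of Cb major. This is the minor subdominant, borrowed from the parallel minor.

iv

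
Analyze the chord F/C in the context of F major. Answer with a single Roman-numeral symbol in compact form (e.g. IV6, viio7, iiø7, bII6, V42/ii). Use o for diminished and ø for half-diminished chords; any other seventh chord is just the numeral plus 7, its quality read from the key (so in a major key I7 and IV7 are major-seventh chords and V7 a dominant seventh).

The pitches F-A-C form a major triad rooted on F.
In F major, F is the tonic; the diatonic major triad there is I.
With C in the bass the chord is in second inversion, so the figured bass is 64.

I64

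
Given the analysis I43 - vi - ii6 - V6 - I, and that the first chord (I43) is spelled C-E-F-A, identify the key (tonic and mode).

F major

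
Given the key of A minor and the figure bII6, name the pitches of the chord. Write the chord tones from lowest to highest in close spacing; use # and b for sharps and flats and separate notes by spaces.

D F Bb

bII6 is the Neapolitan sixth — a major triad on the lowered second degree, here in its customary first inversion. In A minor that root is Bb.
So the chord is Bb-D-F, a major triad.
With the 6 figure the chord is in first inversion; from the bass D upward in close position it reads D-F-Bb.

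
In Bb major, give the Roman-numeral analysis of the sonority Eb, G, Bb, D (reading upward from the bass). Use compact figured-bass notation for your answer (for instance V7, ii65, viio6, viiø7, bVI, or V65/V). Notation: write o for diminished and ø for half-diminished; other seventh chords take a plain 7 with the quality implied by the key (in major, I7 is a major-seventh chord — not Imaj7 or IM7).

IV7

Stacked in thirds the chord is Eb-G-Bb-D: a major seventh chord on Eb.
In Bb major, Eb is the subdominant; the diatonic major seventh chord there is IV7.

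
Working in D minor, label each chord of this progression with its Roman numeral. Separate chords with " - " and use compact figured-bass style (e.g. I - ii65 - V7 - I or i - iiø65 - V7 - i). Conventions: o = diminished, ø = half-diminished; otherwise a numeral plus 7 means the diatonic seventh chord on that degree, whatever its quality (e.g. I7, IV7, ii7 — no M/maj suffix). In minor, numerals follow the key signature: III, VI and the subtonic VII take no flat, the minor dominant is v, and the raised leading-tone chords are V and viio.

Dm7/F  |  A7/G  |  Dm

i65 - V42 - i

Dm7/F: root D is the tonic; minor seventh chord there is i65.
A7/G: dominant seventh chord on A = scale degree 5 → V42.
Dm: minor triad on D = scale degree 1 → i.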